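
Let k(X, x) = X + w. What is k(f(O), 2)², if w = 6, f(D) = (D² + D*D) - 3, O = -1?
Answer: 25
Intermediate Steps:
f(D) = -3 + 2*D² (f(D) = (D² + D²) - 3 = 2*D² - 3 = -3 + 2*D²)
k(X, x) = 6 + X (k(X, x) = X + 6 = 6 + X)
k(f(O), 2)² = (6 + (-3 + 2*(-1)²))² = (6 + (-3 + 2*1))² = (6 + (-3 + 2))² = (6 - 1)² = 5² = 25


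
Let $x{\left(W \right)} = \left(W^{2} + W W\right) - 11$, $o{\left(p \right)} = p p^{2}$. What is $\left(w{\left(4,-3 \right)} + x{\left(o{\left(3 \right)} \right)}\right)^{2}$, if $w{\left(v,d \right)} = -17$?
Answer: $2044900$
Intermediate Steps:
$o{\left(p \right)} = p^{3}$
$x{\left(W \right)} = -11 + 2 W^{2}$ ($x{\left(W \right)} = \left(W^{2} + W^{2}\right) - 11 = 2 W^{2} - 11 = -11 + 2 W^{2}$)
$\left(w{\left(4,-3 \right)} + x{\left(o{\left(3 \right)} \right)}\right)^{2} = \left(-17 - \left(11 - 2 \left(3^{3}\right)^{2}\right)\right)^{2} = \left(-17 - \left(11 - 2 \cdot 27^{2}\right)\right)^{2} = \left(-17 + \left(-11 + 2 \cdot 729\right)\right)^{2} = \left(-17 + \left(-11 + 1458\right)\right)^{2} = \left(-17 + 1447\right)^{2} = 1430^{2} = 2044900$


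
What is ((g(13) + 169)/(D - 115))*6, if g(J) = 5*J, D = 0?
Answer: -1404/115 ≈ -12.209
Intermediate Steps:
((g(13) + 169)/(D - 115))*6 = ((5*13 + 169)/(0 - 115))*6 = ((65 + 169)/(-115))*6 = (234*(-1/115))*6 = -234/115*6 = -1404/115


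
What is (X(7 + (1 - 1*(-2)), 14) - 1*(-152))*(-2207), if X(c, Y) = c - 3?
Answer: -350913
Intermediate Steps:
X(c, Y) = -3 + c
(X(7 + (1 - 1*(-2)), 14) - 1*(-152))*(-2207) = ((-3 + (7 + (1 - 1*(-2)))) - 1*(-152))*(-2207) = ((-3 + (7 + (1 + 2))) + 152)*(-2207) = ((-3 + (7 + 3)) + 152)*(-2207) = ((-3 + 10) + 152)*(-2207) = (7 + 152)*(-2207) = 159*(-2207) = -350913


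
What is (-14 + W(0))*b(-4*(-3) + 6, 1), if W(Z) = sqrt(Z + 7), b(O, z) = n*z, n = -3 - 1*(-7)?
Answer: -56 + 4*sqrt(7) ≈ -45.417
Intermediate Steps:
n = 4 (n = -3 + 7 = 4)
b(O, z) = 4*z
W(Z) = sqrt(7 + Z)
(-14 + W(0))*b(-4*(-3) + 6, 1) = (-14 + sqrt(7 + 0))*(4*1) = (-14 + sqrt(7))*4 = -56 + 4*sqrt(7)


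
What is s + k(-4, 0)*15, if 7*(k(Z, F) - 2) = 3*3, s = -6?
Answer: 303/7 ≈ 43.286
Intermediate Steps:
k(Z, F) = 23/7 (k(Z, F) = 2 + (3*3)/7 = 2 + (⅐)*9 = 2 + 9/7 = 23/7)
s + k(-4, 0)*15 = -6 + (23/7)*15 = -6 + 345/7 = 303/7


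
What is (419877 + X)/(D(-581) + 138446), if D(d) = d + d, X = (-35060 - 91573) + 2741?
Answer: 295985/137284 ≈ 2.1560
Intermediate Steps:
X = -123892 (X = -126633 + 2741 = -123892)
D(d) = 2*d
(419877 + X)/(D(-581) + 138446) = (419877 - 123892)/(2*(-581) + 138446) = 295985/(-1162 + 138446) = 295985/137284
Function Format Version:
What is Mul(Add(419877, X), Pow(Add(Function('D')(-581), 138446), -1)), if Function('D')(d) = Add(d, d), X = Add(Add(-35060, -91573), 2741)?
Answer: Rational(295985, 137284) ≈ 2.1560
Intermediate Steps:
X = -123892 (X = Add(-126633, 2741) = -123892)
Function('D')(d) = Mul(2, d)
Mul(Add(419877, X), Pow(Add(Function('D')(-581), 138446), -1)) = Mul(Add(419877, -123892), Pow(Add(Mul(2, -581), 138446), -1)) = Mul(295985, Pow(Add(-1162, 138446), -1)) = Mul(295985, Pow(137284, -1)) = Mul(295985, Rational(1, 137284)) = Rational(295985, 137284)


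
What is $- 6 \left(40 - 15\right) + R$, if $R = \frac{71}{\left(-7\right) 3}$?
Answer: $- \frac{3221}{21} \approx -153.38$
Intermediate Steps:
$R = - \frac{71}{21}$ ($R = \frac{71}{-21} = 71 \left(- \frac{1}{21}\right) = - \frac{71}{21} \approx -3.381$)
$- 6 \left(40 - 15\right) + R = - 6 \left(40 - 15\right) - \frac{71}{21} = \left(-6\right) 25 - \frac{71}{21} = -150 - \frac{71}{21} = - \frac{3221}{21}$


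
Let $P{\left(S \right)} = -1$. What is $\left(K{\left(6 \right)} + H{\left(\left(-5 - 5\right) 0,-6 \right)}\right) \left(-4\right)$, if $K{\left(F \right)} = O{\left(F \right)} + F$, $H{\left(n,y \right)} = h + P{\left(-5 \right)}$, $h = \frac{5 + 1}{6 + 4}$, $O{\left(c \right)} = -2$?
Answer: $- \frac{72}{5} \approx -14.4$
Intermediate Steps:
$h = \frac{3}{5}$ ($h = \frac{6}{10} = 6 \cdot \frac{1}{10} = \frac{3}{5} \approx 0.6$)
$H{\left(n,y \right)} = - \frac{2}{5}$ ($H{\left(n,y \right)} = \frac{3}{5} - 1 = - \frac{2}{5}$)
$K{\left(F \right)} = -2 + F$
$\left(K{\left(6 \right)} + H{\left(\left(-5 - 5\right) 0,-6 \right)}\right) \left(-4\right) = \left(\left(-2 + 6\right) - \frac{2}{5}\right) \left(-4\right) = \left(4 - \frac{2}{5}\right) \left(-4\right) = \frac{18}{5} \left(-4\right) = - \frac{72}{5}$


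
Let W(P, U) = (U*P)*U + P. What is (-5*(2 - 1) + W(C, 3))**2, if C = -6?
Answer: 4225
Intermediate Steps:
W(P, U) = P + P*U**2 (W(P, U) = (P*U)*U + P = P*U**2 + P = P + P*U**2)
(-5*(2 - 1) + W(C, 3))**2 = (-5*(2 - 1) - 6*(1 + 3**2))**2 = (-5*1 - 6*(1 + 9))**2 = (-5 - 6*10)**2 = (-5 - 60)**2 = (-65)**2 = 4225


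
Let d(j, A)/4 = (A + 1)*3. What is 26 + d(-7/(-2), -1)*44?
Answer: 26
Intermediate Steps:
d(j, A) = 12 + 12*A (d(j, A) = 4*((A + 1)*3) = 4*((1 + A)*3) = 4*(3 + 3*A) = 12 + 12*A)
26 + d(-7/(-2), -1)*44 = 26 + (12 + 12*(-1))*44 = 26 + (12 - 12)*44 = 26 + 0*44 = 26 + 0 = 26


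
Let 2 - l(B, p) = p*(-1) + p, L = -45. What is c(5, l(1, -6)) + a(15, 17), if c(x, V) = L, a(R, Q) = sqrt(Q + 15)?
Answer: -45 + 4*sqrt(2) ≈ -39.343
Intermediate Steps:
l(B, p) = 2 (l(B, p) = 2 - (p*(-1) + p) = 2 - (-p + p) = 2 - 1*0 = 2 + 0 = 2)
a(R, Q) = sqrt(15 + Q)
c(x, V) = -45
c(5, l(1, -6)) + a(15, 17) = -45 + sqrt(15 + 17) = -45 + sqrt(32) = -45 + 4*sqrt(2)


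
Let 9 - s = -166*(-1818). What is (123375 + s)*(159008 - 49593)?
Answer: -19520073660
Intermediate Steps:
s = -301779 (s = 9 - (-166)*(-1818) = 9 - 1*301788 = 9 - 301788 = -301779)
(123375 + s)*(159008 - 49593) = (123375 - 301779)*(159008 - 49593) = -178404*109415 = -19520073660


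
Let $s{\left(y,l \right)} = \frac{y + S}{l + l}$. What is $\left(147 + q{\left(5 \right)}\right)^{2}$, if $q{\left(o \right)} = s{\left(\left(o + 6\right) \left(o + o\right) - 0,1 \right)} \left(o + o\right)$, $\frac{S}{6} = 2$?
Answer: $573049$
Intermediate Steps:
$S = 12$ ($S = 6 \cdot 2 = 12$)
$s{\left(y,l \right)} = \frac{12 + y}{2 l}$ ($s{\left(y,l \right)} = \frac{y + 12}{l + l} = \frac{12 + y}{2 l}$)
$q{\left(o \right)} = 2 o \left(6 + o \left(6 + o\right)\right)$ ($q{\left(o \right)} = \frac{12 + \left(\left(o + 6\right) \left(o + o\right) - 0\right)}{2 \cdot 1} \left(o + o\right) = \frac{1}{2} \cdot 1 \left(12 + \left(\left(6 + o\right) 2 o + 0\right)\right) 2 o = \frac{1}{2} \cdot 1 \left(12 + \left(2 o \left(6 + o\right) + 0\right)\right) 2 o = \frac{1}{2} \cdot 1 \left(12 + 2 o \left(6 + o\right)\right) 2 o = \left(6 + o \left(6 + o\right)\right) 2 o = 2 o \left(6 + o \left(6 + o\right)\right)$)
$\left(147 + q{\left(5 \right)}\right)^{2} = \left(147 + 2 \cdot 5 \left(6 + 5 \left(6 + 5\right)\right)\right)^{2} = \left(147 + 2 \cdot 5 \left(6 + 5 \cdot 11\right)\right)^{2} = \left(147 + 2 \cdot 5 \left(6 + 55\right)\right)^{2} = \left(147 + 2 \cdot 5 \cdot 61\right)^{2} = \left(147 + 610\right)^{2} = 757^{2} = 573049$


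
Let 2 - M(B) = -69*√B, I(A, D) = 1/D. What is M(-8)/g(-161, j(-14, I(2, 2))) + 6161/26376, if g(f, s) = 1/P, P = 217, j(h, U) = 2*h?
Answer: 11453345/26376 + 29946*I*√2 ≈ 434.23 + 42350.0*I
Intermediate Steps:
M(B) = 2 + 69*√B (M(B) = 2 - (-69)*√B = 2 + 69*√B)
g(f, s) = 1/217
M(-8)/g(-161, j(-14, I(2, 2))) + 6161/26376 = (2 + 69*√(-8))/(1/217) + 6161/26376 = (2 + 69*(2*I*√2))*217 + 6161*(1/26376) = (2 + 138*I*√2)*217 + 6161/26376 = (434 + 29946*I*√2) + 6161/26376 = 11453345/26376 + 29946*I*√2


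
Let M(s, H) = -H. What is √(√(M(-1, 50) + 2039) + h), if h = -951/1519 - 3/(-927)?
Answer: √(-2800324860 + 13488314427*√221)/67053 ≈ 6.6314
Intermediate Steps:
h = -292340/469371 (h = -951*1/1519 - 3*(-1/927) = -951/1519 + 1/309 = -292340/469371 ≈ -0.62283)
√(√(M(-1, 50) + 2039) + h) = √(√(-1*50 + 2039) - 292340/469371) = √(√(-50 + 2039) - 292340/469371) = √(√1989 - 292340/469371) = √(3*√221 - 292340/469371) = √(-292340/469371 + 3*√221)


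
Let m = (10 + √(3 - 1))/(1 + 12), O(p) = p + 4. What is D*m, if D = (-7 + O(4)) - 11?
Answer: -100/13 - 10*√2/13 ≈ -8.7802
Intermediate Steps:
O(p) = 4 + p
m = 10/13 + √2/13 (m = (10 + √2)/13 = (10 + √2)*(1/13) = 10/13 + √2/13 ≈ 0.87802)
D = -10 (D = (-7 + (4 + 4)) - 11 = (-7 + 8) - 11 = 1 - 11 = -10)
D*m = -10*(10/13 + √2/13) = -100/13 - 10*√2/13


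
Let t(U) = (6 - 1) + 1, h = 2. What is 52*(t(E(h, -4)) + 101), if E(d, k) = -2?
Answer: 5564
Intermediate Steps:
t(U) = 6 (t(U) = 5 + 1 = 6)
52*(t(E(h, -4)) + 101) = 52*(6 + 101) = 52*107 = 5564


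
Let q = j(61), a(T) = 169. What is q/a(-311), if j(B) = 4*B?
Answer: 244/169 ≈ 1.4438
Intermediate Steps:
q = 244 (q = 4*61 = 244)
q/a(-311) = 244/169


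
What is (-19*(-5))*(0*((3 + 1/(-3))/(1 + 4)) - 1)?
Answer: -95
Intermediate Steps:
(-19*(-5))*(0*((3 + 1/(-3))/(1 + 4)) - 1) = 95*(0*((3 - ⅓)/5) - 1) = 95*(0*((8/3)*(⅕)) - 1) = 95*(0*(8/15) - 1) = 95*(0 - 1) = 95*(-1) = -95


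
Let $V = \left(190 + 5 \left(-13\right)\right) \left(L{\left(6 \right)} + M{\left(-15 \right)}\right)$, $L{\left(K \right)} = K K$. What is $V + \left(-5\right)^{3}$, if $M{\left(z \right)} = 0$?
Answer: $4375$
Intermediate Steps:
$L{\left(K \right)} = K^{2}$
$V = 4500$ ($V = \left(190 + 5 \left(-13\right)\right) \left(6^{2} + 0\right) = \left(190 - 65\right) \left(36 + 0\right) = 125 \cdot 36 = 4500$)
$V + \left(-5\right)^{3} = 4500 + \left(-5\right)^{3} = 4500 - 125 = 4375$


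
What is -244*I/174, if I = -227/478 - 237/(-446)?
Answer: -367342/4636839 ≈ -0.079222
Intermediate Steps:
I = 3011/53297 (I = -227*1/478 - 237*(-1/446) = -227/478 + 237/446 = 3011/53297 ≈ 0.056495)
-244*I/174 = -734684/(53297*174) = -244*3011/9273678 = -367342/4636839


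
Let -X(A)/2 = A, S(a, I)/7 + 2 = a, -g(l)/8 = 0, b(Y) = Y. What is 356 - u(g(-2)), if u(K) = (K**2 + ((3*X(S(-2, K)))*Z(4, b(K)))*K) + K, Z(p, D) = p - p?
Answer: 356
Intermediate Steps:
Z(p, D) = 0
g(l) = 0 (g(l) = -8*0 = 0)
S(a, I) = -14 + 7*a
X(A) = -2*A
u(K) = K + K**2 (u(K) = (K**2 + ((3*(-2*(-14 + 7*(-2))))*0)*K) + K = (K**2 + ((3*(-2*(-14 - 14)))*0)*K) + K = (K**2 + ((3*(-2*(-28)))*0)*K) + K = (K**2 + ((3*56)*0)*K) + K = (K**2 + (168*0)*K) + K = (K**2 + 0*K) + K = (K**2 + 0) + K = K**2 + K = K + K**2)
356 - u(g(-2)) = 356 - 0*(1 + 0) = 356 - 0 = 356 - 1*0 = 356 + 0 = 356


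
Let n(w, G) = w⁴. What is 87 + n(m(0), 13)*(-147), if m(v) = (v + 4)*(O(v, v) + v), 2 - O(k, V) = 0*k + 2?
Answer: 87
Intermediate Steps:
O(k, V) = 0 (O(k, V) = 2 - (0*k + 2) = 2 - (0 + 2) = 2 - 1*2 = 2 - 2 = 0)
m(v) = v*(4 + v) (m(v) = (v + 4)*(0 + v) = (4 + v)*v = v*(4 + v))
87 + n(m(0), 13)*(-147) = 87 + (0*(4 + 0))⁴*(-147) = 87 + (0*4)⁴*(-147) = 87 + 0⁴*(-147) = 87 + 0*(-147) = 87 + 0 = 87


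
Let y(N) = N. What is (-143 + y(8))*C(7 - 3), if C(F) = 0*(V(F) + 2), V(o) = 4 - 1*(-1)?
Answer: 0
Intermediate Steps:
V(o) = 5 (V(o) = 4 + 1 = 5)
C(F) = 0 (C(F) = 0*(5 + 2) = 0*7 = 0)
(-143 + y(8))*C(7 - 3) = (-143 + 8)*0 = -135*0 = 0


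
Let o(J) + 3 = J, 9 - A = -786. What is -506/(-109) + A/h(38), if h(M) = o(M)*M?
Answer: 151927/28994 ≈ 5.2399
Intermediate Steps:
A = 795 (A = 9 - 1*(-786) = 9 + 786 = 795)
o(J) = -3 + J
h(M) = M*(-3 + M) (h(M) = (-3 + M)*M = M*(-3 + M))
-506/(-109) + A/h(38) = -506/(-109) + 795/((38*(-3 + 38))) = -506*(-1/109) + 795/((38*35)) = 506/109 + 795/1330 = 506/109 + 795*(1/1330) = 506/109 + 159/266 = 151927/28994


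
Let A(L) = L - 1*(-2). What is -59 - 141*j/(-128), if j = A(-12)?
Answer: -4481/64 ≈ -70.016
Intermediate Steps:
A(L) = 2 + L (A(L) = L + 2 = 2 + L)
j = -10 (j = 2 - 12 = -10)
-59 - 141*j/(-128) = -59 - (-1410)/(-128) = -59 - (-1410)*(-1)/128 = -59 - 141*5/64 = -59 - 705/64 = -4481/64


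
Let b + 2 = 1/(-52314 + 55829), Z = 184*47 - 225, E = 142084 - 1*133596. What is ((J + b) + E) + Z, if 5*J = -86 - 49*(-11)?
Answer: 11950719/703 ≈ 17000.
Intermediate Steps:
E = 8488 (E = 142084 - 133596 = 8488)
Z = 8423 (Z = 8648 - 225 = 8423)
J = 453/5 (J = (-86 - 49*(-11))/5 = (-86 + 539)/5 = (1/5)*453 = 453/5 ≈ 90.600)
b = -7029/3515 (b = -2 + 1/(-52314 + 55829) = -2 + 1/3515 = -7029/3515 ≈ -1.9997)
((J + b) + E) + Z = ((453/5 - 7029/3515) + 8488) + 8423 = (62286/703 + 8488) + 8423 = 6029350/703 + 8423 = 11950719/703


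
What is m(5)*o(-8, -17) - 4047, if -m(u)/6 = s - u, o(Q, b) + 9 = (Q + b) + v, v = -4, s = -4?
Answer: -6099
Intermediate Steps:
o(Q, b) = -13 + Q + b (o(Q, b) = -9 + ((Q + b) - 4) = -9 + (-4 + Q + b) = -13 + Q + b)
m(u) = 24 + 6*u (m(u) = -6*(-4 - u) = 24 + 6*u)
m(5)*o(-8, -17) - 4047 = (24 + 6*5)*(-13 - 8 - 17) - 4047 = (24 + 30)*(-38) - 4047 = 54*(-38) - 4047 = -2052 - 4047 = -6099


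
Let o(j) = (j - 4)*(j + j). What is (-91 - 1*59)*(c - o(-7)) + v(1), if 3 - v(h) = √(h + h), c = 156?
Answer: -297 - √2 ≈ -298.41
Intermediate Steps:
o(j) = 2*j*(-4 + j) (o(j) = (-4 + j)*(2*j) = 2*j*(-4 + j))
v(h) = 3 - √2*√h (v(h) = 3 - √(h + h) = 3 - √(2*h) = 3 - √2*√h)
(-91 - 1*59)*(c - o(-7)) + v(1) = (-91 - 1*59)*(156 - 2*(-7)*(-4 - 7)) + (3 - √2*√1) = (-91 - 59)*(156 - 2*(-7)*(-11)) + (3 - 1*√2*1) = -150*(156 - 1*154) + (3 - √2) = -150*(156 - 154) + (3 - √2) = -150*2 + (3 - √2) = -300 + (3 - √2) = -297 - √2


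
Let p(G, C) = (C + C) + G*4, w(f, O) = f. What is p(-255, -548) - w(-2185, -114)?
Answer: 69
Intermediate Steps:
p(G, C) = 2*C + 4*G
p(-255, -548) - w(-2185, -114) = (2*(-548) + 4*(-255)) - 1*(-2185) = (-1096 - 1020) + 2185 = -2116 + 2185 = 69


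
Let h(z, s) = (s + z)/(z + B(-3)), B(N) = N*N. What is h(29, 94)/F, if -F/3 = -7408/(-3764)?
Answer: -38581/70376 ≈ -0.54821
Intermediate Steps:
B(N) = N²
h(z, s) = (s + z)/(9 + z) (h(z, s) = (s + z)/(z + (-3)²) = (s + z)/(z + 9) = (s + z)/(9 + z))
F = -5556/941 (F = -(-22224)/(-3764) = -(-22224)*(-1)/3764 = -3*1852/941 = -5556/941 ≈ -5.9044)
h(29, 94)/F = ((94 + 29)/(9 + 29))/(-5556/941) = (123/38)*(-941/5556) = -38581/70376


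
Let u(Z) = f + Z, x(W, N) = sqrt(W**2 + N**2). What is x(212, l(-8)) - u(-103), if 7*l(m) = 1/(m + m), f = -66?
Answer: 169 + sqrt(563777537)/112 ≈ 381.00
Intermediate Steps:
l(m) = 1/(14*m) (l(m) = 1/(7*(m + m)) = 1/(7*((2*m))) = (1/(2*m))/7 = 1/(14*m))
x(W, N) = sqrt(N**2 + W**2)
u(Z) = -66 + Z
x(212, l(-8)) - u(-103) = sqrt(((1/14)/(-8))**2 + 212**2) - (-66 - 103) = sqrt(((1/14)*(-1/8))**2 + 44944) - 1*(-169) = sqrt((-1/112)**2 + 44944) + 169 = sqrt(1/12544 + 44944) + 169 = sqrt(563777537/12544) + 169 = sqrt(563777537)/112 + 169 = 169 + sqrt(563777537)/112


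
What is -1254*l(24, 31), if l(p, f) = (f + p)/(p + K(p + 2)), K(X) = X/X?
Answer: -13794/5 ≈ -2758.8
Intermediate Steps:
K(X) = 1
l(p, f) = (f + p)/(1 + p) (l(p, f) = (f + p)/(p + 1) = (f + p)/(1 + p))
-1254*l(24, 31) = -1254*(31 + 24)/(1 + 24) = -1254*55/25 = -1254*11/5 = -13794/5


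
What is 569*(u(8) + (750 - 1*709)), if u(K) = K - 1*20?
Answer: 16501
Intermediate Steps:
u(K) = -20 + K (u(K) = K - 20 = -20 + K)
569*(u(8) + (750 - 1*709)) = 569*((-20 + 8) + (750 - 1*709)) = 569*(-12 + (750 - 709)) = 569*(-12 + 41) = 569*29 = 16501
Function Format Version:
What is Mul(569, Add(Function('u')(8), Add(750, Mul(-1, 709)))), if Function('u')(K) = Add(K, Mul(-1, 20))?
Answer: 16501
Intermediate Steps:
Function('u')(K) = Add(-20, K) (Function('u')(K) = Add(K, -20) = Add(-20, K))
Mul(569, Add(Function('u')(8), Add(750, Mul(-1, 709)))) = Mul(569, Add(Add(-20, 8), Add(750, Mul(-1, 709)))) = Mul(569, Add(-12, Add(750, -709))) = Mul(569, Add(-12, 41)) = Mul(569, 29) = 16501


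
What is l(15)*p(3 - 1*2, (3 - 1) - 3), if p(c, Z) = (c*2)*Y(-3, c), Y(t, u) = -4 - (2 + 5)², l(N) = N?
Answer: -1590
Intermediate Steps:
Y(t, u) = -53 (Y(t, u) = -4 - 1*7² = -4 - 1*49 = -4 - 49 = -53)
p(c, Z) = -106*c (p(c, Z) = (c*2)*(-53) = (2*c)*(-53) = -106*c)
l(15)*p(3 - 1*2, (3 - 1) - 3) = 15*(-106*(3 - 1*2)) = 15*(-106*(3 - 2)) = 15*(-106*1) = 15*(-106) = -1590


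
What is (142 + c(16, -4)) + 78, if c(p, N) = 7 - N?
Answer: 231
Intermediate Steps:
(142 + c(16, -4)) + 78 = (142 + (7 - 1*(-4))) + 78 = (142 + (7 + 4)) + 78 = (142 + 11) + 78 = 153 + 78 = 231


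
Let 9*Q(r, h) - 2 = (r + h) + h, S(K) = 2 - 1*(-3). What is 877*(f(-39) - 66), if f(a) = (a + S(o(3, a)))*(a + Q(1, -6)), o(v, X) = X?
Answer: 1134838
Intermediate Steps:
S(K) = 5 (S(K) = 2 + 3 = 5)
Q(r, h) = 2/9 + r/9 + 2*h/9 (Q(r, h) = 2/9 + ((r + h) + h)/9 = 2/9 + ((h + r) + h)/9 = 2/9 + (r + 2*h)/9 = 2/9 + (r/9 + 2*h/9) = 2/9 + r/9 + 2*h/9)
f(a) = (-1 + a)*(5 + a) (f(a) = (a + 5)*(a + (2/9 + (1/9)*1 + (2/9)*(-6))) = (5 + a)*(a + (2/9 + 1/9 - 4/3)) = (5 + a)*(a - 1) = (5 + a)*(-1 + a) = (-1 + a)*(5 + a))
877*(f(-39) - 66) = 877*((-5 + (-39)**2 + 4*(-39)) - 66) = 877*((-5 + 1521 - 156) - 66) = 877*(1360 - 66) = 877*1294 = 1134838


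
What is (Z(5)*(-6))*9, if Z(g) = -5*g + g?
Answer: 1080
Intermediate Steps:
Z(g) = -4*g
(Z(5)*(-6))*9 = (-4*5*(-6))*9 = -20*(-6)*9 = 120*9 = 1080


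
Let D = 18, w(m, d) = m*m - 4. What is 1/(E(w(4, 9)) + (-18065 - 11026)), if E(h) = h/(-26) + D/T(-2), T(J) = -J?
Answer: -13/378072 ≈ -3.4385e-5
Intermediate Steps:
w(m, d) = -4 + m² (w(m, d) = m² - 4 = -4 + m²)
E(h) = 9 - h/26 (E(h) = h/(-26) + 18/((-1*(-2))) = h*(-1/26) + 18/2 = -h/26 + 18*(½) = -h/26 + 9 = 9 - h/26)
1/(E(w(4, 9)) + (-18065 - 11026)) = 1/((9 - (-4 + 4²)/26) + (-18065 - 11026)) = 1/((9 - (-4 + 16)/26) - 29091) = 1/((9 - 1/26*12) - 29091) = 1/((9 - 6/13) - 29091) = 1/(111/13 - 29091) = 1/(-378072/13) = -13/378072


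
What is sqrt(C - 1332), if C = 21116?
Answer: 2*sqrt(4946) ≈ 140.66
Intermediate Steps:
sqrt(C - 1332) = sqrt(21116 - 1332) = sqrt(19784) = 2*sqrt(4946)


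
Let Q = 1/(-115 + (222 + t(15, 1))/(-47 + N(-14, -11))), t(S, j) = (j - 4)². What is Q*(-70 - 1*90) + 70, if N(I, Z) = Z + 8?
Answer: 426670/5981 ≈ 71.338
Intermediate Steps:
t(S, j) = (-4 + j)²
N(I, Z) = 8 + Z
Q = -50/5981 (Q = 1/(-115 + (222 + (-4 + 1)²)/(-47 + (8 - 11))) = 1/(-115 + (222 + (-3)²)/(-47 - 3)) = 1/(-115 + (222 + 9)/(-50)) = 1/(-115 + 231*(-1/50)) = 1/(-115 - 231/50) = 1/(-5981/50) = -50/5981 ≈ -0.0083598)
Q*(-70 - 1*90) + 70 = -50*(-70 - 1*90)/5981 + 70 = -50*(-70 - 90)/5981 + 70 = -50/5981*(-160) + 70 = 8000/5981 + 70 = 426670/5981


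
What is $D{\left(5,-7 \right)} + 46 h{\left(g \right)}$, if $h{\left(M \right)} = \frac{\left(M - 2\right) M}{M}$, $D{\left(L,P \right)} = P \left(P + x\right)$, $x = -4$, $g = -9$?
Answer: $-429$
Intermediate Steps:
$D{\left(L,P \right)} = P \left(-4 + P\right)$ ($D{\left(L,P \right)} = P \left(P - 4\right) = P \left(-4 + P\right)$)
$h{\left(M \right)} = -2 + M$ ($h{\left(M \right)} = \frac{\left(-2 + M\right) M}{M} = \frac{M \left(-2 + M\right)}{M} = -2 + M$)
$D{\left(5,-7 \right)} + 46 h{\left(g \right)} = - 7 \left(-4 - 7\right) + 46 \left(-2 - 9\right) = \left(-7\right) \left(-11\right) + 46 \left(-11\right) = 77 - 506 = -429$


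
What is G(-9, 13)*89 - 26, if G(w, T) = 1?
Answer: 63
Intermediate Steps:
G(-9, 13)*89 - 26 = 1*89 - 26 = 89 - 26 = 63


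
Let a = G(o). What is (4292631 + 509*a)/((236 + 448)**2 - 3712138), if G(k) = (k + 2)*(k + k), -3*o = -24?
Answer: -4374071/3244282 ≈ -1.3482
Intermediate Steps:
o = 8 (o = -1/3*(-24) = 8)
G(k) = 2*k*(2 + k) (G(k) = (2 + k)*(2*k) = 2*k*(2 + k))
a = 160 (a = 2*8*(2 + 8) = 2*8*10 = 160)
(4292631 + 509*a)/((236 + 448)**2 - 3712138) = (4292631 + 509*160)/((236 + 448)**2 - 3712138) = (4292631 + 81440)/(684**2 - 3712138) = 4374071/(467856 - 3712138) = 4374071/(-3244282) = 4374071*(-1/3244282) = -4374071/3244282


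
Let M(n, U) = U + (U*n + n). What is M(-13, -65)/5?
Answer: 767/5 ≈ 153.40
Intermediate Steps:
M(n, U) = U + n + U*n (M(n, U) = U + (n + U*n) = U + n + U*n)
M(-13, -65)/5 = (-65 - 13 - 65*(-13))/5 = (-65 - 13 + 845)/5 = (⅕)*767 = 767/5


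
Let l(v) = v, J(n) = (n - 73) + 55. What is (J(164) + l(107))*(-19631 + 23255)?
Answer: 916872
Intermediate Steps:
J(n) = -18 + n (J(n) = (-73 + n) + 55 = -18 + n)
(J(164) + l(107))*(-19631 + 23255) = ((-18 + 164) + 107)*(-19631 + 23255) = (146 + 107)*3624 = 253*3624 = 916872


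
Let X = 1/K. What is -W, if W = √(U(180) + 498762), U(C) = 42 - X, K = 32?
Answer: -√31923454/8 ≈ -706.26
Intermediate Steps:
X = 1/32 ≈ 0.031250
U(C) = 1343/32 (U(C) = 42 - 1*1/32 = 42 - 1/32 = 1343/32)
W = √31923454/8 (W = √(1343/32 + 498762) = √(15961727/32) = √31923454/8 ≈ 706.26)
-W = -√31923454/8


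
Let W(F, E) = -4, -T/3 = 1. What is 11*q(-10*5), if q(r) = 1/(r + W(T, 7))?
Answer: -11/54 ≈ -0.20370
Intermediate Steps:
T = -3 (T = -3*1 = -3)
q(r) = 1/(-4 + r) (q(r) = 1/(r - 4) = 1/(-4 + r))
11*q(-10*5) = 11/(-4 - 10*5) = 11/(-4 - 50) = 11/(-54) = 11*(-1/54) = -11/54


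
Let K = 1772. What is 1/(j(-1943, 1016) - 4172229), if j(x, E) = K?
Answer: -1/4170457 ≈ -2.3978e-7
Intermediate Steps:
j(x, E) = 1772
1/(j(-1943, 1016) - 4172229) = 1/(1772 - 4172229) = 1/(-4170457) = -1/4170457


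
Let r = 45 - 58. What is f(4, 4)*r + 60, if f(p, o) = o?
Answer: 8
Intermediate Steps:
r = -13
f(4, 4)*r + 60 = 4*(-13) + 60 = -52 + 60 = 8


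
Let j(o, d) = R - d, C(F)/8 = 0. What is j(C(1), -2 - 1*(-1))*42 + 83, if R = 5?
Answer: 335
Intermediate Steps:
C(F) = 0 (C(F) = 8*0 = 0)
j(o, d) = 5 - d
j(C(1), -2 - 1*(-1))*42 + 83 = (5 - (-2 - 1*(-1)))*42 + 83 = (5 - (-2 + 1))*42 + 83 = (5 - 1*(-1))*42 + 83 = (5 + 1)*42 + 83 = 6*42 + 83 = 252 + 83 = 335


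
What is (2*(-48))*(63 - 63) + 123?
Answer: 123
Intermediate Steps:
(2*(-48))*(63 - 63) + 123 = -96*0 + 123 = 0 + 123 = 123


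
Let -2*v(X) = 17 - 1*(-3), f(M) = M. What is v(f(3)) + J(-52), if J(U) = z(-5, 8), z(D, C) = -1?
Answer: -11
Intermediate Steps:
v(X) = -10 (v(X) = -(17 - 1*(-3))/2 = -(17 + 3)/2 = -1/2*20 = -10)
J(U) = -1
v(f(3)) + J(-52) = -10 - 1 = -11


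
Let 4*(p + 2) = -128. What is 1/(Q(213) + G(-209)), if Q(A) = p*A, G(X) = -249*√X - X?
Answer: I/(-7033*I + 249*√209) ≈ -0.00011267 + 5.7669e-5*I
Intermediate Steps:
p = -34 (p = -2 + (¼)*(-128) = -2 - 32 = -34)
G(X) = -X - 249*√X
Q(A) = -34*A
1/(Q(213) + G(-209)) = 1/(-34*213 + (-1*(-209) - 249*I*√209)) = 1/(-7242 + (209 - 249*I*√209)) = 1/(-7033 - 249*I*√209)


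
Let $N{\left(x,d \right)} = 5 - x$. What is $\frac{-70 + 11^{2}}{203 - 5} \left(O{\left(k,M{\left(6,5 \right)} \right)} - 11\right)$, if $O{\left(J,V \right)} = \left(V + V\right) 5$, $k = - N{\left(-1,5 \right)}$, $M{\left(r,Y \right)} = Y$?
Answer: $\frac{221}{22} \approx 10.045$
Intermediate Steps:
$k = -6$ ($k = - (5 - -1) = - (5 + 1) = \left(-1\right) 6 = -6$)
$O{\left(J,V \right)} = 10 V$ ($O{\left(J,V \right)} = 2 V 5 = 10 V$)
$\frac{-70 + 11^{2}}{203 - 5} \left(O{\left(k,M{\left(6,5 \right)} \right)} - 11\right) = \frac{-70 + 11^{2}}{203 - 5} \left(10 \cdot 5 - 11\right) = \frac{-70 + 121}{198} \left(50 - 11\right) = 51 \cdot \frac{1}{198} \cdot 39 = \frac{17}{66} \cdot 39 = \frac{221}{22}$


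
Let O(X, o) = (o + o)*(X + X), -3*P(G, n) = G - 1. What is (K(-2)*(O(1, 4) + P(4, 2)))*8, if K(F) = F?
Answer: -240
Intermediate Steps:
P(G, n) = 1/3 - G/3 (P(G, n) = -(G - 1)/3 = -(-1 + G)/3 = 1/3 - G/3)
O(X, o) = 4*X*o (O(X, o) = (2*o)*(2*X) = 4*X*o)
(K(-2)*(O(1, 4) + P(4, 2)))*8 = -2*(4*1*4 + (1/3 - 1/3*4))*8 = -2*(16 + (1/3 - 4/3))*8 = -2*(16 - 1)*8 = -2*15*8 = -30*8 = -240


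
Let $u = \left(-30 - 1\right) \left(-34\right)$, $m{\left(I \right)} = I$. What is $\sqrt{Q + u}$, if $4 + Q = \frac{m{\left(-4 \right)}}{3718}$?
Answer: $\frac{2 \sqrt{5367857}}{143} \approx 32.404$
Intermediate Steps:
$Q = - \frac{7438}{1859}$ ($Q = -4 - \frac{4}{3718} = -4 - \frac{2}{1859} = - \frac{7438}{1859} \approx -4.0011$)
$u = 1054$ ($u = \left(-31\right) \left(-34\right) = 1054$)
$\sqrt{Q + u} = \sqrt{- \frac{7438}{1859} + 1054} = \sqrt{\frac{1951948}{1859}} = \frac{2 \sqrt{5367857}}{143}$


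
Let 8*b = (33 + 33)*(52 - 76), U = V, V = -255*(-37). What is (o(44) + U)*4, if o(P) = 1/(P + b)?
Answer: 2905978/77 ≈ 37740.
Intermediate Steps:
V = 9435
U = 9435
b = -198 (b = ((33 + 33)*(52 - 76))/8 = (66*(-24))/8 = (⅛)*(-1584) = -198)
o(P) = 1/(-198 + P) (o(P) = 1/(P - 198) = 1/(-198 + P))
(o(44) + U)*4 = (1/(-198 + 44) + 9435)*4 = (1/(-154) + 9435)*4 = (-1/154 + 9435)*4 = (1452989/154)*4 = 2905978/77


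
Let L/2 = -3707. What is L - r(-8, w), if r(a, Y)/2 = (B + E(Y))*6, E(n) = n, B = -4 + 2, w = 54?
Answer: -8038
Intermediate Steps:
L = -7414 (L = 2*(-3707) = -7414)
B = -2
r(a, Y) = -24 + 12*Y (r(a, Y) = 2*((-2 + Y)*6) = 2*(-12 + 6*Y) = -24 + 12*Y)
L - r(-8, w) = -7414 - (-24 + 12*54) = -7414 - (-24 + 648) = -7414 - 1*624 = -7414 - 624 = -8038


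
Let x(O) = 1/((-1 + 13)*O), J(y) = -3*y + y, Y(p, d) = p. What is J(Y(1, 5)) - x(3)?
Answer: -73/36 ≈ -2.0278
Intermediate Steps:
J(y) = -2*y
x(O) = 1/(12*O)
J(Y(1, 5)) - x(3) = -2*1 - 1/(12*3) = -2 - 1/(12*3) = -2 - 1*1/36 = -2 - 1/36 = -73/36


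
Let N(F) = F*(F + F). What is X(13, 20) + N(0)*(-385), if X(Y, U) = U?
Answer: 20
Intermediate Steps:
N(F) = 2*F**2 (N(F) = F*(2*F) = 2*F**2)
X(13, 20) + N(0)*(-385) = 20 + (2*0**2)*(-385) = 20 + (2*0)*(-385) = 20 + 0*(-385) = 20 + 0 = 20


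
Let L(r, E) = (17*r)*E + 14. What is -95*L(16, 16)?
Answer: -414770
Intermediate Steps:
L(r, E) = 14 + 17*E*r (L(r, E) = 17*E*r + 14 = 14 + 17*E*r)
-95*L(16, 16) = -95*(14 + 17*16*16) = -95*(14 + 4352) = -95*4366 = -414770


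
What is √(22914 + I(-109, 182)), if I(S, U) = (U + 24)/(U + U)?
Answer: √759022082/182 ≈ 151.38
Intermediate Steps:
I(S, U) = (24 + U)/(2*U) (I(S, U) = (24 + U)/((2*U)) = (24 + U)*(1/(2*U)) = (24 + U)/(2*U))
√(22914 + I(-109, 182)) = √(22914 + (½)*(24 + 182)/182) = √(22914 + (½)*(1/182)*206) = √(22914 + 103/182) = √(4170451/182) = √759022082/182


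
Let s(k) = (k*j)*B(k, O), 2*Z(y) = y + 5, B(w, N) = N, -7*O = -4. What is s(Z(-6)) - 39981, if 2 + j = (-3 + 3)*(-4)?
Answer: -279863/7 ≈ -39980.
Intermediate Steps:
O = 4/7 (O = -⅐*(-4) = 4/7 ≈ 0.57143)
j = -2 (j = -2 + (-3 + 3)*(-4) = -2 + 0*(-4) = -2 + 0 = -2)
Z(y) = 5/2 + y/2 (Z(y) = (y + 5)/2 = (5 + y)/2 = 5/2 + y/2)
s(k) = -8*k/7 (s(k) = (k*(-2))*(4/7) = -2*k*(4/7) = -8*k/7)
s(Z(-6)) - 39981 = -8*(5/2 + (½)*(-6))/7 - 39981 = -8*(5/2 - 3)/7 - 39981 = -8/7*(-½) - 39981 = 4/7 - 39981 = -279863/7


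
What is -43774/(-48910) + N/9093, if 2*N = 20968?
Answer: 455404711/222369315 ≈ 2.0480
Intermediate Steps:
N = 10484 (N = (1/2)*20968 = 10484)
-43774/(-48910) + N/9093 = -43774/(-48910) + 10484/9093 = -43774*(-1/48910) + 10484*(1/9093) = 21887/24455 + 10484/9093 = 455404711/222369315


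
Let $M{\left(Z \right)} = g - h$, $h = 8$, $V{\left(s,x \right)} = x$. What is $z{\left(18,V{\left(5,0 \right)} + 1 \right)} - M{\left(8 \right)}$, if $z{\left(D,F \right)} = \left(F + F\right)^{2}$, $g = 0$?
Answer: $12$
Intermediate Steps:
$z{\left(D,F \right)} = 4 F^{2}$ ($z{\left(D,F \right)} = \left(2 F\right)^{2} = 4 F^{2}$)
$M{\left(Z \right)} = -8$ ($M{\left(Z \right)} = 0 - 8 = -8$)
$z{\left(18,V{\left(5,0 \right)} + 1 \right)} - M{\left(8 \right)} = 4 \left(0 + 1\right)^{2} - -8 = 4 \cdot 1^{2} + 8 = 4 \cdot 1 + 8 = 4 + 8 = 12$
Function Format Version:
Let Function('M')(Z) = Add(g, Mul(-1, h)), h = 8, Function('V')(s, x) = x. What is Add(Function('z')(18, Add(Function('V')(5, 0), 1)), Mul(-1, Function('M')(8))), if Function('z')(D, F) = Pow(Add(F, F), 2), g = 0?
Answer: 12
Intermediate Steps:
Function('z')(D, F) = Mul(4, Pow(F, 2)) (Function('z')(D, F) = Pow(Mul(2, F), 2) = Mul(4, Pow(F, 2)))
Function('M')(Z) = -8 (Function('M')(Z) = Add(0, Mul(-1, 8)) = Add(0, -8) = -8)
Add(Function('z')(18, Add(Function('V')(5, 0), 1)), Mul(-1, Function('M')(8))) = Add(Mul(4, Pow(Add(0, 1), 2)), Mul(-1, -8)) = Add(Mul(4, Pow(1, 2)), 8) = Add(Mul(4, 1), 8) = Add(4, 8) = 12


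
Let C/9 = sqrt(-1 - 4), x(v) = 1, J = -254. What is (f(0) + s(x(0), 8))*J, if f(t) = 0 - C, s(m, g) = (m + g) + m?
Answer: -2540 + 2286*I*sqrt(5) ≈ -2540.0 + 5111.6*I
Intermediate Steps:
s(m, g) = g + 2*m (s(m, g) = (g + m) + m = g + 2*m)
C = 9*I*sqrt(5) (C = 9*sqrt(-1 - 4) = 9*sqrt(-5) = 9*(I*sqrt(5)) = 9*I*sqrt(5) ≈ 20.125*I)
f(t) = -9*I*sqrt(5) (f(t) = 0 - 9*I*sqrt(5) = -9*I*sqrt(5))
(f(0) + s(x(0), 8))*J = (-9*I*sqrt(5) + (8 + 2*1))*(-254) = (-9*I*sqrt(5) + (8 + 2))*(-254) = (-9*I*sqrt(5) + 10)*(-254) = (10 - 9*I*sqrt(5))*(-254) = -2540 + 2286*I*sqrt(5)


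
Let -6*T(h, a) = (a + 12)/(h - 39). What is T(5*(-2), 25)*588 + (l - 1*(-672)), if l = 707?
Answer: 1453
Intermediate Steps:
T(h, a) = -(12 + a)/(6*(-39 + h)) (T(h, a) = -(a + 12)/(6*(h - 39)) = -(12 + a)/(6*(-39 + h)))
T(5*(-2), 25)*588 + (l - 1*(-672)) = ((-12 - 1*25)/(6*(-39 + 5*(-2))))*588 + (707 - 1*(-672)) = ((-12 - 25)/(6*(-39 - 10)))*588 + (707 + 672) = ((⅙)*(-37)/(-49))*588 + 1379 = ((⅙)*(-1/49)*(-37))*588 + 1379 = (37/294)*588 + 1379 = 74 + 1379 = 1453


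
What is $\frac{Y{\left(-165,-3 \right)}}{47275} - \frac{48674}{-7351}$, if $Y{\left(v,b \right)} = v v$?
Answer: $\frac{100047773}{13900741} \approx 7.1973$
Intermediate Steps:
$Y{\left(v,b \right)} = v^{2}$
$\frac{Y{\left(-165,-3 \right)}}{47275} - \frac{48674}{-7351} = \frac{\left(-165\right)^{2}}{47275} - \frac{48674}{-7351} = 27225 \cdot \frac{1}{47275} - - \frac{48674}{7351} = \frac{1089}{1891} + \frac{48674}{7351} = \frac{100047773}{13900741}$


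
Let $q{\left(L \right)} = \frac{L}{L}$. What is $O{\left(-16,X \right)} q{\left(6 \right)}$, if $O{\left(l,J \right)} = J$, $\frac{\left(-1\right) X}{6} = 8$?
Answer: $-48$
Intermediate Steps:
$X = -48$ ($X = \left(-6\right) 8 = -48$)
$q{\left(L \right)} = 1$
$O{\left(-16,X \right)} q{\left(6 \right)} = \left(-48\right) 1 = -48$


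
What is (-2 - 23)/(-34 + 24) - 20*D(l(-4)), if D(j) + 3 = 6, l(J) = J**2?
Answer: -115/2 ≈ -57.500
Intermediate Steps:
D(j) = 3 (D(j) = -3 + 6 = 3)
(-2 - 23)/(-34 + 24) - 20*D(l(-4)) = (-2 - 23)/(-34 + 24) - 20*3 = -25/(-10) - 60 = -25*(-1/10) - 60 = 5/2 - 60 = -115/2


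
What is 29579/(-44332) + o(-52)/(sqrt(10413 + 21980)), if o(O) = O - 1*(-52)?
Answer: -29579/44332 ≈ -0.66722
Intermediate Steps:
o(O) = 52 + O (o(O) = O + 52 = 52 + O)
29579/(-44332) + o(-52)/(sqrt(10413 + 21980)) = 29579/(-44332) + (52 - 52)/(sqrt(10413 + 21980)) = 29579*(-1/44332) + 0/(sqrt(32393)) = -29579/44332 + 0*(sqrt(32393)/32393) = -29579/44332 + 0 = -29579/44332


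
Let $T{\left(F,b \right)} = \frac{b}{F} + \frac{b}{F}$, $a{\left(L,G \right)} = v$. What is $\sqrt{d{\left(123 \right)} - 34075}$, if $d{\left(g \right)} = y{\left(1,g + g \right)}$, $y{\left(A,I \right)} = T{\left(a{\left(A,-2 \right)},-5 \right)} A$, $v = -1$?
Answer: $3 i \sqrt{3785} \approx 184.57 i$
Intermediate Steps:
$a{\left(L,G \right)} = -1$
$T{\left(F,b \right)} = \frac{2 b}{F}$
$y{\left(A,I \right)} = 10 A$ ($y{\left(A,I \right)} = 2 \left(-5\right) \frac{1}{-1} A = 2 \left(-5\right) \left(-1\right) A = 10 A$)
$d{\left(g \right)} = 10$ ($d{\left(g \right)} = 10 \cdot 1 = 10$)
$\sqrt{d{\left(123 \right)} - 34075} = \sqrt{10 - 34075} = \sqrt{-34065} = 3 i \sqrt{3785}$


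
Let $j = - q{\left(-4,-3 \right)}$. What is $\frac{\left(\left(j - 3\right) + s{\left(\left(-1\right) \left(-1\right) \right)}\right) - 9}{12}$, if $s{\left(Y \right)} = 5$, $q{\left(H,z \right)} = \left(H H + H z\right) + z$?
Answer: $- \frac{8}{3} \approx -2.6667$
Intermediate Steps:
$q{\left(H,z \right)} = z + H^{2} + H z$ ($q{\left(H,z \right)} = \left(H^{2} + H z\right) + z = z + H^{2} + H z$)
$j = -25$ ($j = - (-3 + \left(-4\right)^{2} - -12) = - (-3 + 16 + 12) = \left(-1\right) 25 = -25$)
$\frac{\left(\left(j - 3\right) + s{\left(\left(-1\right) \left(-1\right) \right)}\right) - 9}{12} = \frac{\left(\left(-25 - 3\right) + 5\right) - 9}{12} = \frac{\left(-28 + 5\right) - 9}{12} = \frac{-23 - 9}{12} = \frac{1}{12} \left(-32\right) = - \frac{8}{3}$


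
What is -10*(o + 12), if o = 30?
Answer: -420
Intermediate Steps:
-10*(o + 12) = -10*(30 + 12) = -10*42 = -420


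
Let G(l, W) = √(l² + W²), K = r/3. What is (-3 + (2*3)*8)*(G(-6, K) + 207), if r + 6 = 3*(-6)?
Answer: 9765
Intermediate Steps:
r = -24 (r = -6 + 3*(-6) = -6 - 18 = -24)
K = -8 (K = -24/3 = -24*⅓ = -8)
G(l, W) = √(W² + l²)
(-3 + (2*3)*8)*(G(-6, K) + 207) = (-3 + (2*3)*8)*(√((-8)² + (-6)²) + 207) = (-3 + 6*8)*(√(64 + 36) + 207) = (-3 + 48)*(√100 + 207) = 45*(10 + 207) = 45*217 = 9765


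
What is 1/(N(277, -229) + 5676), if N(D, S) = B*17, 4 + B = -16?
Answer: 1/5336 ≈ 0.00018741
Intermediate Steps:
B = -20 (B = -4 - 16 = -20)
N(D, S) = -340 (N(D, S) = -20*17 = -340)
1/(N(277, -229) + 5676) = 1/(-340 + 5676) = 1/5336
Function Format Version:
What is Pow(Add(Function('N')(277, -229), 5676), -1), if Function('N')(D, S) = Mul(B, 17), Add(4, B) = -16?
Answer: Rational(1, 5336) ≈ 0.00018741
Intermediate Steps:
B = -20 (B = Add(-4, -16) = -20)
Function('N')(D, S) = -340 (Function('N')(D, S) = Mul(-20, 17) = -340)
Pow(Add(Function('N')(277, -229), 5676), -1) = Pow(Add(-340, 5676), -1) = Pow(5336, -1) = Rational(1, 5336)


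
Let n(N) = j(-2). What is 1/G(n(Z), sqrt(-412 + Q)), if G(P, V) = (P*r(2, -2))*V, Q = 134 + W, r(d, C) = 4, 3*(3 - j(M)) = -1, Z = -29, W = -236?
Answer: -3*I*sqrt(514)/20560 ≈ -0.0033081*I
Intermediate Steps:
j(M) = 10/3 (j(M) = 3 - 1/3*(-1) = 3 + 1/3 = 10/3)
n(N) = 10/3
Q = -102 (Q = 134 - 236 = -102)
G(P, V) = 4*P*V (G(P, V) = (P*4)*V = (4*P)*V = 4*P*V)
1/G(n(Z), sqrt(-412 + Q)) = 1/(4*(10/3)*sqrt(-412 - 102)) = 1/(4*(10/3)*sqrt(-514)) = 1/(4*(10/3)*(I*sqrt(514))) = 1/(40*I*sqrt(514)/3) = -3*I*sqrt(514)/20560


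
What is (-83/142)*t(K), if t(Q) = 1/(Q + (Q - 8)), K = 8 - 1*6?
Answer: 83/568 ≈ 0.14613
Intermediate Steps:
K = 2 (K = 8 - 6 = 2)
t(Q) = 1/(-8 + 2*Q) (t(Q) = 1/(Q + (-8 + Q)) = 1/(-8 + 2*Q))
(-83/142)*t(K) = (-83/142)*(1/(2*(-4 + 2))) = ((1/142)*(-83))*((½)/(-2)) = -83*(-1)/(284*2) = -83/142*(-¼) = 83/568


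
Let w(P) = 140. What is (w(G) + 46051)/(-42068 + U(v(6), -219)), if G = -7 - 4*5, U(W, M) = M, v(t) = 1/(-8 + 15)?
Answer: -46191/42287 ≈ -1.0923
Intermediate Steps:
v(t) = 1/7
G = -27 (G = -7 - 20 = -27)
(w(G) + 46051)/(-42068 + U(v(6), -219)) = (140 + 46051)/(-42068 - 219) = 46191/(-42287) = 46191*(-1/42287) = -46191/42287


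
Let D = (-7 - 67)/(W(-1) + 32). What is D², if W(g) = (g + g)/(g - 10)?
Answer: 165649/31329 ≈ 5.2874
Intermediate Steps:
W(g) = 2*g/(-10 + g) (W(g) = (2*g)/(-10 + g) = 2*g/(-10 + g))
D = -407/177 (D = (-7 - 67)/(2*(-1)/(-10 - 1) + 32) = -74/(2*(-1)/(-11) + 32) = -74/(2*(-1)*(-1/11) + 32) = -74/(2/11 + 32) = -74/354/11 = -74*11/354 = -407/177 ≈ -2.2994)
D² = (-407/177)² = 165649/31329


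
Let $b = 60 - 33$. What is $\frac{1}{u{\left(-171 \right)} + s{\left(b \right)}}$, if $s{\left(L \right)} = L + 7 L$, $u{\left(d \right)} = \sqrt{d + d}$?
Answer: $\frac{12}{2611} - \frac{i \sqrt{38}}{15666} \approx 0.0045959 - 0.00039349 i$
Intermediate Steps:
$u{\left(d \right)} = \sqrt{2} \sqrt{d}$ ($u{\left(d \right)} = \sqrt{2 d} = \sqrt{2} \sqrt{d}$)
$b = 27$ ($b = 60 - 33 = 27$)
$s{\left(L \right)} = 8 L$
$\frac{1}{u{\left(-171 \right)} + s{\left(b \right)}} = \frac{1}{\sqrt{2} \sqrt{-171} + 8 \cdot 27} = \frac{1}{\sqrt{2} \cdot 3 i \sqrt{19} + 216} = \frac{1}{3 i \sqrt{38} + 216} = \frac{1}{216 + 3 i \sqrt{38}}$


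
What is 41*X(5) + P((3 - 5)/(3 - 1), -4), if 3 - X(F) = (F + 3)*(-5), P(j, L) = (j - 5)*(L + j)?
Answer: 1793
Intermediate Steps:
P(j, L) = (-5 + j)*(L + j)
X(F) = 18 + 5*F (X(F) = 3 - (F + 3)*(-5) = 3 - (3 + F)*(-5) = 3 - (-15 - 5*F) = 3 + (15 + 5*F) = 18 + 5*F)
41*X(5) + P((3 - 5)/(3 - 1), -4) = 41*(18 + 5*5) + (((3 - 5)/(3 - 1))² - 5*(-4) - 5*(3 - 5)/(3 - 1) - 4*(3 - 5)/(3 - 1)) = 41*(18 + 25) + ((-2/2)² + 20 - (-10)/2 - (-8)/2) = 41*43 + ((-2*½)² + 20 - (-10)/2 - (-8)/2) = 1763 + ((-1)² + 20 - 5*(-1) - 4*(-1)) = 1763 + (1 + 20 + 5 + 4) = 1763 + 30 = 1793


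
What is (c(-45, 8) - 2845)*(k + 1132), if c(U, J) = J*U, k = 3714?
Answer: -15531430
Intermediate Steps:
(c(-45, 8) - 2845)*(k + 1132) = (8*(-45) - 2845)*(3714 + 1132) = (-360 - 2845)*4846 = -3205*4846 = -15531430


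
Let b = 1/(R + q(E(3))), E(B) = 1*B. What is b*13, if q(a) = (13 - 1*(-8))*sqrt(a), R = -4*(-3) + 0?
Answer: -52/393 + 91*sqrt(3)/393 ≈ 0.26874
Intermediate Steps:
R = 12 (R = 12 + 0 = 12)
E(B) = B
q(a) = 21*sqrt(a) (q(a) = (13 + 8)*sqrt(a) = 21*sqrt(a))
b = 1/(12 + 21*sqrt(3)) ≈ 0.020673
b*13 = (-4/393 + 7*sqrt(3)/393)*13 = -52/393 + 91*sqrt(3)/393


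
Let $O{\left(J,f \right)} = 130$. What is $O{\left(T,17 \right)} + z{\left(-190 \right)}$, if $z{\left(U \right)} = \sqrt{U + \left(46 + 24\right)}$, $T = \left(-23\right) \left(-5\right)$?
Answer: $130 + 2 i \sqrt{30} \approx 130.0 + 10.954 i$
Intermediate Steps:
$T = 115$
$z{\left(U \right)} = \sqrt{70 + U}$ ($z{\left(U \right)} = \sqrt{U + 70} = \sqrt{70 + U}$)
$O{\left(T,17 \right)} + z{\left(-190 \right)} = 130 + \sqrt{70 - 190} = 130 + \sqrt{-120} = 130 + 2 i \sqrt{30}$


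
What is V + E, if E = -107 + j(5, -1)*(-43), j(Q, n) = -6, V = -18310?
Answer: -18159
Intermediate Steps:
E = 151 (E = -107 - 6*(-43) = -107 + 258 = 151)
V + E = -18310 + 151 = -18159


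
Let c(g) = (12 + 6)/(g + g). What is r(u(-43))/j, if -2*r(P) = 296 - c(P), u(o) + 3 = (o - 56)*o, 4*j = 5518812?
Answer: -419725/3912837708 ≈ -0.00010727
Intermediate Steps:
j = 1379703 (j = (1/4)*5518812 = 1379703)
u(o) = -3 + o*(-56 + o) (u(o) = -3 + (o - 56)*o = -3 + (-56 + o)*o = -3 + o*(-56 + o))
c(g) = 9/g (c(g) = 18/((2*g)) = 18*(1/(2*g)) = 9/g)
r(P) = -148 + 9/(2*P) (r(P) = -(296 - 9/P)/2 = -148 + 9/(2*P))
r(u(-43))/j = (-148 + 9/(2*(-3 + (-43)**2 - 56*(-43))))/1379703 = (-148 + 9/(2*(-3 + 1849 + 2408)))*(1/1379703) = (-148 + (9/2)/4254)*(1/1379703) = (-148 + (9/2)*(1/4254))*(1/1379703) = (-148 + 3/2836)*(1/1379703) = -419725/2836*1/1379703 = -419725/3912837708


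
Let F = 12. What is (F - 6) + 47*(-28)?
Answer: -1310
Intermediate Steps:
(F - 6) + 47*(-28) = (12 - 6) + 47*(-28) = 6 - 1316 = -1310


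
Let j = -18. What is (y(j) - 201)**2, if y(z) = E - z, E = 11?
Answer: 29584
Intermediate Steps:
y(z) = 11 - z
(y(j) - 201)**2 = ((11 - 1*(-18)) - 201)**2 = ((11 + 18) - 201)**2 = (29 - 201)**2 = (-172)**2 = 29584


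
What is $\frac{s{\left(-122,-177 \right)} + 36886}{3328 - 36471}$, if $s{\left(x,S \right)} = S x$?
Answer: $- \frac{58480}{33143} \approx -1.7645$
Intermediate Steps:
$\frac{s{\left(-122,-177 \right)} + 36886}{3328 - 36471} = \frac{\left(-177\right) \left(-122\right) + 36886}{3328 - 36471} = \frac{21594 + 36886}{-33143} = 58480 \left(- \frac{1}{33143}\right) = - \frac{58480}{33143}$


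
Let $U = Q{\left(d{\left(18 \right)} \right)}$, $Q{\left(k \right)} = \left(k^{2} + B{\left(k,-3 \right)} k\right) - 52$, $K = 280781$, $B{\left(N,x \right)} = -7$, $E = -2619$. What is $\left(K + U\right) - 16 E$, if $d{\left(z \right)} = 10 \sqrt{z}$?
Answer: $324433 - 210 \sqrt{2} \approx 3.2414 \cdot 10^{5}$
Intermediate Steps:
$Q{\left(k \right)} = -52 + k^{2} - 7 k$ ($Q{\left(k \right)} = \left(k^{2} - 7 k\right) - 52 = -52 + k^{2} - 7 k$)
$U = 1748 - 210 \sqrt{2}$ ($U = -52 + \left(10 \sqrt{18}\right)^{2} - 7 \cdot 10 \sqrt{18} = -52 + \left(10 \cdot 3 \sqrt{2}\right)^{2} - 7 \cdot 10 \cdot 3 \sqrt{2} = -52 + \left(30 \sqrt{2}\right)^{2} - 7 \cdot 30 \sqrt{2} = -52 + 1800 - 210 \sqrt{2} = 1748 - 210 \sqrt{2} \approx 1451.0$)
$\left(K + U\right) - 16 E = \left(280781 + \left(1748 - 210 \sqrt{2}\right)\right) - -41904 = \left(282529 - 210 \sqrt{2}\right) + 41904 = 324433 - 210 \sqrt{2}$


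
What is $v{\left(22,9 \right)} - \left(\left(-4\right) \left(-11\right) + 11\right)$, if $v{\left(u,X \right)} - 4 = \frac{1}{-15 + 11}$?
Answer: $- \frac{205}{4} \approx -51.25$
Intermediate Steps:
$v{\left(u,X \right)} = \frac{15}{4}$ ($v{\left(u,X \right)} = 4 + \frac{1}{-15 + 11} = 4 + \frac{1}{-4} = 4 - \frac{1}{4} = \frac{15}{4}$)
$v{\left(22,9 \right)} - \left(\left(-4\right) \left(-11\right) + 11\right) = \frac{15}{4} - \left(\left(-4\right) \left(-11\right) + 11\right) = \frac{15}{4} - \left(44 + 11\right) = \frac{15}{4} - 55 = - \frac{205}{4}$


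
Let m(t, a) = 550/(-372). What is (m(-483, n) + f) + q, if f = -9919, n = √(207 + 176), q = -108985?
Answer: -22116419/186 ≈ -1.1891e+5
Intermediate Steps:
n = √383 ≈ 19.570
m(t, a) = -275/186 (m(t, a) = 550*(-1/372) = -275/186)
(m(-483, n) + f) + q = (-275/186 - 9919) - 108985 = -1845209/186 - 108985 = -22116419/186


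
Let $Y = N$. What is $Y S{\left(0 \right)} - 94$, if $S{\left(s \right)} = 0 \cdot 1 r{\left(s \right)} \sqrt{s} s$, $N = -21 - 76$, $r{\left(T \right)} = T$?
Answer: $-94$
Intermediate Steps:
$N = -97$
$Y = -97$
$S{\left(s \right)} = 0$ ($S{\left(s \right)} = 0 \cdot 1 s \sqrt{s} s = 0 s \sqrt{s} s = 0 \sqrt{s} s = 0 s = 0$)
$Y S{\left(0 \right)} - 94 = \left(-97\right) 0 - 94 = 0 - 94 = -94$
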